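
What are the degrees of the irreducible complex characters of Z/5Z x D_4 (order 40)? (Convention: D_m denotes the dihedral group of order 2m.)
Dimensions: 1, 1, 1, 1, 1, 1, 1, 1, 1, 1, 1, 1, 1, 1, 1, 1, 1, 1, 1, 1, 2, 2, 2, 2, 2

There are 25 irreducibles (= number of conjugacy classes). Their dimensions d_i satisfy sum d_i^2 = |G| = 40: 1 + 1 + 1 + 1 + 1 + 1 + 1 + 1 + 1 + 1 + 1 + 1 + 1 + 1 + 1 + 1 + 1 + 1 + 1 + 1 + 4 + 4 + 4 + 4 + 4 = 40. (For the product with Z/5Z: each of the 5 1-dim characters of Z/5Z tensors with each irrep of D_4, giving 5 copies of each D_4-dimension.)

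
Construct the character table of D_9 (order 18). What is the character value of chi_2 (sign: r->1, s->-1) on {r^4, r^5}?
Conjugacy classes: {e} of size 1, {r^1, r^8} of size 2, {r^2, r^7} of size 2, {r^3, r^6} of size 2, {r^4, r^5} of size 2, {s, sr, ..., sr^8} of size 9.
Character table:
  irrep \ class              {e} (size 1)  {r^1, r^8} (size 2)  {r^2, r^7} (size 2)  {r^3, r^6} (size 2)  {r^4, r^5} (size 2)  {s, sr, ..., sr^8} (size 9)
  chi_1 (triv)               1             1                    1                    1                    1                    1                          
  chi_2 (sign: r->1, s->-1)  1             1                    1                    1                    1                    -1                         
  chi_3 (2d, j=1)            2             2*cos(2*pi/9)        2*cos(4*pi/9)        -1                   -2*cos(pi/9)         0                          
  chi_4 (2d, j=2)            2             2*cos(4*pi/9)        -2*cos(pi/9)         -1                   2*cos(2*pi/9)        0                          
  chi_5 (2d, j=3)            2             -1                   -1                   2                    -1                   0                          
  chi_6 (2d, j=4)            2             -2*cos(pi/9)         2*cos(2*pi/9)        -1                   2*cos(4*pi/9)        0                          

Spot check: chi_2 (sign: r->1, s->-1) on {r^4, r^5} = 1.

D_9 has order 2*9 = 18 with 6 conjugacy classes, hence 6 irreducibles. Sum of squared dims 1 + 1 + 4 + 4 + 4 + 4 = 18 = |G|. Linear characters come from the abelianisation; the 2-dimensional irreps have character r^k -> 2*cos(2*pi*j*k/9), reflections -> 0.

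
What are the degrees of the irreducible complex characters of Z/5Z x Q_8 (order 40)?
Dimensions: 1, 1, 1, 1, 1, 1, 1, 1, 1, 1, 1, 1, 1, 1, 1, 1, 1, 1, 1, 1, 2, 2, 2, 2, 2

Solution. There are 25 irreducibles (= number of conjugacy classes). Their dimensions d_i satisfy sum d_i^2 = |G| = 40: 1 + 1 + 1 + 1 + 1 + 1 + 1 + 1 + 1 + 1 + 1 + 1 + 1 + 1 + 1 + 1 + 1 + 1 + 1 + 1 + 4 + 4 + 4 + 4 + 4 = 40. (For the product with Z/5Z: each of the 5 1-dim characters of Z/5Z tensors with each irrep of Q_8, giving 5 copies of each Q_8-dimension.)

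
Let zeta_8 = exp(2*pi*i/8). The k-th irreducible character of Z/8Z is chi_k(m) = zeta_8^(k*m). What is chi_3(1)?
chi_3(1) = zeta_8^3 = exp(3*I*pi/4)

Derivation: chi_3(1) = zeta_8^(3*1) = zeta_8^3. Since zeta_8^8 = 1, this equals zeta_8^3 = exp(2*pi*i*3/8) = exp(3*I*pi/4).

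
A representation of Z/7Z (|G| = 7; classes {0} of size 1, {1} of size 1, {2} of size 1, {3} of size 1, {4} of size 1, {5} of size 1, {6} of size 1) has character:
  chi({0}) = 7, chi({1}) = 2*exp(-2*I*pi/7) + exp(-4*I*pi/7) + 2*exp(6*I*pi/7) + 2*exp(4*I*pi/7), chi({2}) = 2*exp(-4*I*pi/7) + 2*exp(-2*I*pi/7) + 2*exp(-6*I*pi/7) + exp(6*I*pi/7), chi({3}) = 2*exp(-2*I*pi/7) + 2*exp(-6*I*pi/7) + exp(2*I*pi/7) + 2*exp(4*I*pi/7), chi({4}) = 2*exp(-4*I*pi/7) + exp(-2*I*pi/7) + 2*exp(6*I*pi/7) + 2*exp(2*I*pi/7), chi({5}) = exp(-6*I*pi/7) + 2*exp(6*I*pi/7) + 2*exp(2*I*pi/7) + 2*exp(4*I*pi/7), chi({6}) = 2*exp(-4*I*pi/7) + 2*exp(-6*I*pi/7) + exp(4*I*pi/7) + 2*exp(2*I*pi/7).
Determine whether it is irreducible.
Not irreducible (reducible): <chi, chi> = 13 > 1.

Argument: <chi, chi> = (1/|G|) sum_C |C| * |chi(C)|^2 = (1/7)[1*|7|^2 + 1*|2*exp(-2*I*pi/7) + exp(-4*I*pi/7) + 2*exp(6*I*pi/7) + 2*exp(4*I*pi/7)|^2 + 1*|2*exp(-4*I*pi/7) + 2*exp(-2*I*pi/7) + 2*exp(-6*I*pi/7) + exp(6*I*pi/7)|^2 + 1*|2*exp(-2*I*pi/7) + 2*exp(-6*I*pi/7) + exp(2*I*pi/7) + 2*exp(4*I*pi/7)|^2 + 1*|2*exp(-4*I*pi/7) + exp(-2*I*pi/7) + 2*exp(6*I*pi/7) + 2*exp(2*I*pi/7)|^2 + 1*|exp(-6*I*pi/7) + 2*exp(6*I*pi/7) + 2*exp(2*I*pi/7) + 2*exp(4*I*pi/7)|^2 + 1*|2*exp(-4*I*pi/7) + 2*exp(-6*I*pi/7) + exp(4*I*pi/7) + 2*exp(2*I*pi/7)|^2]
  = (1/7)[(49) + (13 + 6*exp(-2*I*pi/7) + 10*exp(-6*I*pi/7) + 2*exp(-4*I*pi/7) + 2*exp(4*I*pi/7) + 10*exp(6*I*pi/7) + 6*exp(2*I*pi/7)) + (13 + 10*exp(-2*I*pi/7) + 6*exp(-4*I*pi/7) + 2*exp(-6*I*pi/7) + 2*exp(6*I*pi/7) + 6*exp(4*I*pi/7) + 10*exp(2*I*pi/7)) + (13 + 10*exp(-4*I*pi/7) + 6*exp(-6*I*pi/7) + 2*exp(-2*I*pi/7) + 2*exp(2*I*pi/7) + 6*exp(6*I*pi/7) + 10*exp(4*I*pi/7)) + (13 + 10*exp(-4*I*pi/7) + 6*exp(-6*I*pi/7) + 2*exp(-2*I*pi/7) + 2*exp(2*I*pi/7) + 6*exp(6*I*pi/7) + 10*exp(4*I*pi/7)) + (13 + 10*exp(-2*I*pi/7) + 6*exp(-4*I*pi/7) + 2*exp(-6*I*pi/7) + 2*exp(6*I*pi/7) + 6*exp(4*I*pi/7) + 10*exp(2*I*pi/7)) + (13 + 6*exp(-2*I*pi/7) + 10*exp(-6*I*pi/7) + 2*exp(-4*I*pi/7) + 2*exp(4*I*pi/7) + 10*exp(6*I*pi/7) + 6*exp(2*I*pi/7))] = 91/7 = 13.
(Exp terms are combined using exp(i*s)*conj(exp(i*t)) = exp(i*(s-t)), and sums of them are collapsed using the identity that for every m > 1 the m distinct m-th roots of unity sum to 0, e.g. 1 + exp(2*I*pi/3) + exp(-2*I*pi/3) = 0.)
A character is irreducible iff <chi, chi> = 1, so this representation is reducible.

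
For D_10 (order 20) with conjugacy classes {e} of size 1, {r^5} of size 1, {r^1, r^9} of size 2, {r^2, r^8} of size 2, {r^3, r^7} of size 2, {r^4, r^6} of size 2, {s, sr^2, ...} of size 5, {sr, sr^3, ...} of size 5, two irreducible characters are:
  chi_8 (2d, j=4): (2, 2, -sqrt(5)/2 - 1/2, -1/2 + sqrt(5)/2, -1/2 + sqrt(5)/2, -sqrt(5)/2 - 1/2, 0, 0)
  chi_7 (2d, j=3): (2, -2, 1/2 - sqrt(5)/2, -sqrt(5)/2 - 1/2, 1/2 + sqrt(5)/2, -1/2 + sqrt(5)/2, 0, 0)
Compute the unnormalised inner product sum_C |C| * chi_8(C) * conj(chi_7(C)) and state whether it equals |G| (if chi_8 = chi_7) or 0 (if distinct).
Sum = 0; so <chi_8, chi_7> = 0 (distinct irreducibles are orthogonal).

Compute term by term over conjugacy classes (|C| * chi_8(C) * conj(chi_7(C))):
  1*(2)*conj(2) + 1*(2)*conj(-2) + 2*(-sqrt(5)/2 - 1/2)*conj(1/2 - sqrt(5)/2) + 2*(-1/2 + sqrt(5)/2)*conj(-sqrt(5)/2 - 1/2) + 2*(-1/2 + sqrt(5)/2)*conj(1/2 + sqrt(5)/2) + 2*(-sqrt(5)/2 - 1/2)*conj(-1/2 + sqrt(5)/2) + 5*(0)*conj(0) + 5*(0)*conj(0)
  = (4) + (-4) + (2) + (-2) + (2) + (-2) + (0) + (0)
  = 0.
Dividing by |G| = 20 gives 0/20 = 0, matching the row-orthogonality relation <chi_8, chi_7> = [chi_8 = chi_7].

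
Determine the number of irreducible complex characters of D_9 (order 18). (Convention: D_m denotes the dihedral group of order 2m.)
6

The number of irreducible complex representations of a finite group equals its number of conjugacy classes. D_9 has 6 conjugacy classes ((n+3)/2 for n odd), so D_9 (order 18) has exactly 6 irreducible complex representations.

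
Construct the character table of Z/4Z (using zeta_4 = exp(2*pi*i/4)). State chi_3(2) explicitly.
Character table of Z/4Z (irreps indexed chi_0,...,chi_3 with chi_k(m) = zeta_4^(k*m), zeta_4 = exp(2*pi*i/4)):
  irrep \ class  {0} (size 1)  {1} (size 1)  {2} (size 1)  {3} (size 1)
  chi_0          1             1             1             1           
  chi_1          1             I             -1            -I          
  chi_2          1             -1            1             -1          
  chi_3          1             -I            -1            I           

Spot check: chi_3(2) = zeta_4^(3*2) = zeta_4^6 = -1.

Derivation: Z/4Z is abelian, so all 4 irreducible complex representations are 1-dimensional. They are given by chi_k(m) = zeta_4^(k*m) for k = 0,...,3. Row orthogonality: sum_m chi_k(m) conj(chi_l(m)) = 4 * [k = l].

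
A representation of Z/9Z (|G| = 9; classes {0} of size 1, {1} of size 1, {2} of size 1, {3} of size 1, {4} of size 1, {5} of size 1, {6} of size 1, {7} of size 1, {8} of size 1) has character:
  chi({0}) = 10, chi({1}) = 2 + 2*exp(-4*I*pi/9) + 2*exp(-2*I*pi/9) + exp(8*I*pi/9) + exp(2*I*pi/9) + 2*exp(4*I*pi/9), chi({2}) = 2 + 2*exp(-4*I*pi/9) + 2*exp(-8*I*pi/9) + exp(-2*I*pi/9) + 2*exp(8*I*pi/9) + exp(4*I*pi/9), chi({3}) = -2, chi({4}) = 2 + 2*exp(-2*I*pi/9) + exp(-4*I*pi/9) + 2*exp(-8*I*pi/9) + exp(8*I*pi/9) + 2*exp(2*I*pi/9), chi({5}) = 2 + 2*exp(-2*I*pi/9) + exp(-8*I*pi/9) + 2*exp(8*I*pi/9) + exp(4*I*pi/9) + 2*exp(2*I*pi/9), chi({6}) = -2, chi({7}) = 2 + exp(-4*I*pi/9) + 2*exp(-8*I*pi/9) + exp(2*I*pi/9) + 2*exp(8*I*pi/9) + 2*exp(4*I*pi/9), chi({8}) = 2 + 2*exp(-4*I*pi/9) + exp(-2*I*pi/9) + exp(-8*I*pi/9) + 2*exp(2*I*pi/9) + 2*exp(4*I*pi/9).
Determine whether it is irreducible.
Not irreducible (reducible): <chi, chi> = 18 > 1.

Justification: <chi, chi> = (1/|G|) sum_C |C| * |chi(C)|^2 = (1/9)[1*|10|^2 + 1*|2 + 2*exp(-4*I*pi/9) + 2*exp(-2*I*pi/9) + exp(8*I*pi/9) + exp(2*I*pi/9) + 2*exp(4*I*pi/9)|^2 + 1*|2 + 2*exp(-4*I*pi/9) + 2*exp(-8*I*pi/9) + exp(-2*I*pi/9) + 2*exp(8*I*pi/9) + exp(4*I*pi/9)|^2 + 1*|-2|^2 + 1*|2 + 2*exp(-2*I*pi/9) + exp(-4*I*pi/9) + 2*exp(-8*I*pi/9) + exp(8*I*pi/9) + 2*exp(2*I*pi/9)|^2 + 1*|2 + 2*exp(-2*I*pi/9) + exp(-8*I*pi/9) + 2*exp(8*I*pi/9) + exp(4*I*pi/9) + 2*exp(2*I*pi/9)|^2 + 1*|-2|^2 + 1*|2 + exp(-4*I*pi/9) + 2*exp(-8*I*pi/9) + exp(2*I*pi/9) + 2*exp(8*I*pi/9) + 2*exp(4*I*pi/9)|^2 + 1*|2 + 2*exp(-4*I*pi/9) + exp(-2*I*pi/9) + exp(-8*I*pi/9) + 2*exp(2*I*pi/9) + 2*exp(4*I*pi/9)|^2]
  = (1/9)[(100) + (18 + 12*exp(-4*I*pi/9) + 9*exp(-2*I*pi/3) + 12*exp(-2*I*pi/9) + 8*exp(-8*I*pi/9) + 8*exp(8*I*pi/9) + 12*exp(2*I*pi/9) + 9*exp(2*I*pi/3) + 12*exp(4*I*pi/9)) + (18 + 12*exp(-4*I*pi/9) + 9*exp(-2*I*pi/3) + 8*exp(-2*I*pi/9) + 12*exp(-8*I*pi/9) + 12*exp(8*I*pi/9) + 8*exp(2*I*pi/9) + 9*exp(2*I*pi/3) + 12*exp(4*I*pi/9)) + (4) + (18 + 8*exp(-4*I*pi/9) + 9*exp(-2*I*pi/3) + 12*exp(-2*I*pi/9) + 12*exp(-8*I*pi/9) + 12*exp(8*I*pi/9) + 12*exp(2*I*pi/9) + 9*exp(2*I*pi/3) + 8*exp(4*I*pi/9)) + (18 + 8*exp(-4*I*pi/9) + 9*exp(-2*I*pi/3) + 12*exp(-2*I*pi/9) + 12*exp(-8*I*pi/9) + 12*exp(8*I*pi/9) + 12*exp(2*I*pi/9) + 9*exp(2*I*pi/3) + 8*exp(4*I*pi/9)) + (4) + (18 + 12*exp(-4*I*pi/9) + 9*exp(-2*I*pi/3) + 8*exp(-2*I*pi/9) + 12*exp(-8*I*pi/9) + 12*exp(8*I*pi/9) + 8*exp(2*I*pi/9) + 9*exp(2*I*pi/3) + 12*exp(4*I*pi/9)) + (18 + 12*exp(-4*I*pi/9) + 9*exp(-2*I*pi/3) + 12*exp(-2*I*pi/9) + 8*exp(-8*I*pi/9) + 8*exp(8*I*pi/9) + 12*exp(2*I*pi/9) + 9*exp(2*I*pi/3) + 12*exp(4*I*pi/9))] = 162/9 = 18.
(Exp terms are combined using exp(i*s)*conj(exp(i*t)) = exp(i*(s-t)), and sums of them are collapsed using the identity that for every m > 1 the m distinct m-th roots of unity sum to 0, e.g. 1 + exp(2*I*pi/3) + exp(-2*I*pi/3) = 0.)
A character is irreducible iff <chi, chi> = 1, so this representation is reducible.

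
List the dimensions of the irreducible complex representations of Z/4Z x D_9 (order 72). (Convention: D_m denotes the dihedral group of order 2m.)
Dimensions: 1, 1, 1, 1, 1, 1, 1, 1, 2, 2, 2, 2, 2, 2, 2, 2, 2, 2, 2, 2, 2, 2, 2, 2

Solution. There are 24 irreducibles (= number of conjugacy classes). Their dimensions d_i satisfy sum d_i^2 = |G| = 72: 1 + 1 + 1 + 1 + 1 + 1 + 1 + 1 + 4 + 4 + 4 + 4 + 4 + 4 + 4 + 4 + 4 + 4 + 4 + 4 + 4 + 4 + 4 + 4 = 72. (For the product with Z/4Z: each of the 4 1-dim characters of Z/4Z tensors with each irrep of D_9, giving 4 copies of each D_9-dimension.)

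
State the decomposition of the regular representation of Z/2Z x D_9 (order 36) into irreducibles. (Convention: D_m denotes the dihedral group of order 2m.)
Each irreducible V_i of dimension d_i appears with multiplicity d_i, i.e. rho_reg = (direct sum over all irreducibles V_i) d_i V_i. The irreducible dimensions for Z/2Z x D_9 are 1, 1, 1, 1, 2, 2, 2, 2, 2, 2, 2, 2: 4 irreducibles of dimension 1, each with multiplicity 1; 8 irreducibles of dimension 2, each with multiplicity 2. Total dimension 4*1*1 + 8*2*2 = 36 = |G|.

Solution. General theorem: in the regular representation of a finite group G, each irreducible appears with multiplicity equal to its dimension. Check: dim(rho_reg) = sum d_i^2 = 1 + 1 + 1 + 1 + 4 + 4 + 4 + 4 + 4 + 4 + 4 + 4 = 36 = |G|.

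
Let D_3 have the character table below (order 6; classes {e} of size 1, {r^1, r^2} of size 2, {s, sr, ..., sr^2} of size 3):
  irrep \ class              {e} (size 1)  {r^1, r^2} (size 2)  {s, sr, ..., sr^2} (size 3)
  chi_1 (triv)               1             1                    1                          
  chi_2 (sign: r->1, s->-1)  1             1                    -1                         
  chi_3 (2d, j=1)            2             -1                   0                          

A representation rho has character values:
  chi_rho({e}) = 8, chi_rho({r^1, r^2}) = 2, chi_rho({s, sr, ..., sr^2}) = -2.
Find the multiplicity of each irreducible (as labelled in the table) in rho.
Multiplicities: chi_1: 1, chi_2: 3, chi_3: 2.

Explanation: Use <chi_rho, chi> = (1/|G|) sum_C |C| * chi_rho(C) * conj(chi(C)) with |G| = 6 for each irreducible chi in the table:
  <chi_rho, chi_1> = (1/6)[1*(8)*conj(1) + 2*(2)*conj(1) + 3*(-2)*conj(1)]
      = (1/6)[(8) + (4) + (-6)] = 6/6 = 1
  <chi_rho, chi_2> = (1/6)[1*(8)*conj(1) + 2*(2)*conj(1) + 3*(-2)*conj(-1)]
      = (1/6)[(8) + (4) + (6)] = 18/6 = 3
  <chi_rho, chi_3> = (1/6)[1*(8)*conj(2) + 2*(2)*conj(-1) + 3*(-2)*conj(0)]
      = (1/6)[(16) + (-4) + (0)] = 12/6 = 2
Dimension check: dim(rho) = sum (mult * dim) = 1*1 + 3*1 + 2*2 = 8 = chi_rho(e) = 8.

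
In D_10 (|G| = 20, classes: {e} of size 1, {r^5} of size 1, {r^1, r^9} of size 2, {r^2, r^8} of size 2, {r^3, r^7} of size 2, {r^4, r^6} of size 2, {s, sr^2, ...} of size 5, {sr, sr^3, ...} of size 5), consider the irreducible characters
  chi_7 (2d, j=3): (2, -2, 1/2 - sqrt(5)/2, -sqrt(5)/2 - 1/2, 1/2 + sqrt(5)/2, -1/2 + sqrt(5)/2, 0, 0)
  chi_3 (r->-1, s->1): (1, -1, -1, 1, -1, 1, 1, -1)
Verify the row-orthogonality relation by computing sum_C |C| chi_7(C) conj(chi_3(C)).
Sum = 0; so <chi_7, chi_3> = 0 (distinct irreducibles are orthogonal).

Working: Compute term by term over conjugacy classes (|C| * chi_7(C) * conj(chi_3(C))):
  1*(2)*conj(1) + 1*(-2)*conj(-1) + 2*(1/2 - sqrt(5)/2)*conj(-1) + 2*(-sqrt(5)/2 - 1/2)*conj(1) + 2*(1/2 + sqrt(5)/2)*conj(-1) + 2*(-1/2 + sqrt(5)/2)*conj(1) + 5*(0)*conj(1) + 5*(0)*conj(-1)
  = (2) + (2) + (-1 + sqrt(5)) + (-sqrt(5) - 1) + (-sqrt(5) - 1) + (-1 + sqrt(5)) + (0) + (0)
  = 0.
Dividing by |G| = 20 gives 0/20 = 0, matching the row-orthogonality relation <chi_7, chi_3> = [chi_7 = chi_3].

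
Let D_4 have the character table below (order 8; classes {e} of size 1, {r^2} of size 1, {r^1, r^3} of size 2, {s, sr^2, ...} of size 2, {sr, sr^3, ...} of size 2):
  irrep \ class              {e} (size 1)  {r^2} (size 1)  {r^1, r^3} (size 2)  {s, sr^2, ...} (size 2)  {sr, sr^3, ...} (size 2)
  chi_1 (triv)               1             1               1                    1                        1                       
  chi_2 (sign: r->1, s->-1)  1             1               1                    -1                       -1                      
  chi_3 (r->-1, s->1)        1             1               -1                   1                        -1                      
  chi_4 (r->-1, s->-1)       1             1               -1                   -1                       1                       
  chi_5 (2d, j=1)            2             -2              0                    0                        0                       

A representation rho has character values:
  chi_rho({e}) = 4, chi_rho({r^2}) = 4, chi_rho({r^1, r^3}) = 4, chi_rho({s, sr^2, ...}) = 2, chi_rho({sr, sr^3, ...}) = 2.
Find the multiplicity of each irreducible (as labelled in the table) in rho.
Multiplicities: chi_1: 3, chi_2: 1, chi_3: 0, chi_4: 0, chi_5: 0.

Explanation: Use <chi_rho, chi> = (1/|G|) sum_C |C| * chi_rho(C) * conj(chi(C)) with |G| = 8 for each irreducible chi in the table:
  <chi_rho, chi_1> = (1/8)[1*(4)*conj(1) + 1*(4)*conj(1) + 2*(4)*conj(1) + 2*(2)*conj(1) + 2*(2)*conj(1)]
      = (1/8)[(4) + (4) + (8) + (4) + (4)] = 24/8 = 3
  <chi_rho, chi_2> = (1/8)[1*(4)*conj(1) + 1*(4)*conj(1) + 2*(4)*conj(1) + 2*(2)*conj(-1) + 2*(2)*conj(-1)]
      = (1/8)[(4) + (4) + (8) + (-4) + (-4)] = 8/8 = 1
  <chi_rho, chi_3> = (1/8)[1*(4)*conj(1) + 1*(4)*conj(1) + 2*(4)*conj(-1) + 2*(2)*conj(1) + 2*(2)*conj(-1)]
      = (1/8)[(4) + (4) + (-8) + (4) + (-4)] = 0/8 = 0
  <chi_rho, chi_4> = (1/8)[1*(4)*conj(1) + 1*(4)*conj(1) + 2*(4)*conj(-1) + 2*(2)*conj(-1) + 2*(2)*conj(1)]
      = (1/8)[(4) + (4) + (-8) + (-4) + (4)] = 0/8 = 0
  <chi_rho, chi_5> = (1/8)[1*(4)*conj(2) + 1*(4)*conj(-2) + 2*(4)*conj(0) + 2*(2)*conj(0) + 2*(2)*conj(0)]
      = (1/8)[(8) + (-8) + (0) + (0) + (0)] = 0/8 = 0
Dimension check: dim(rho) = sum (mult * dim) = 3*1 + 1*1 + 0*1 + 0*1 + 0*2 = 4 = chi_rho(e) = 4.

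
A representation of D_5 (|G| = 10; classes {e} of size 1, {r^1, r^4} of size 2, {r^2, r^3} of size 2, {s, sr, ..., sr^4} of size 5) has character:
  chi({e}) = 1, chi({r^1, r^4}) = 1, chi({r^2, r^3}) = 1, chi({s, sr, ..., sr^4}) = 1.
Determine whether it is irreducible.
Irreducible: <chi, chi> = 1.

Argument: <chi, chi> = (1/|G|) sum_C |C| * |chi(C)|^2 = (1/10)[1*|1|^2 + 2*|1|^2 + 2*|1|^2 + 5*|1|^2]
  = (1/10)[(1) + (2) + (2) + (5)] = 10/10 = 1.
A character is irreducible iff <chi, chi> = 1, so this representation is irreducible.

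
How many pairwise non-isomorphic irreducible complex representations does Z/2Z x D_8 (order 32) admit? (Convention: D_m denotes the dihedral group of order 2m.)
14

Working: The number of irreducible complex representations of a finite group equals its number of conjugacy classes. For a direct product, #classes(G x H) = #classes(G) * #classes(H). Z/2Z has 2 classes (abelian), D_8 has 7 classes, so 2 * 7 = 14, so Z/2Z x D_8 (order 32) has exactly 14 irreducible complex representations.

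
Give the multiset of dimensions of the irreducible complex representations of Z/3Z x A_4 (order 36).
Dimensions: 1, 1, 1, 1, 1, 1, 1, 1, 1, 3, 3, 3

Why: There are 12 irreducibles (= number of conjugacy classes). Their dimensions d_i satisfy sum d_i^2 = |G| = 36: 1 + 1 + 1 + 1 + 1 + 1 + 1 + 1 + 1 + 9 + 9 + 9 = 36. (For the product with Z/3Z: each of the 3 1-dim characters of Z/3Z tensors with each irrep of A_4, giving 3 copies of each A_4-dimension.)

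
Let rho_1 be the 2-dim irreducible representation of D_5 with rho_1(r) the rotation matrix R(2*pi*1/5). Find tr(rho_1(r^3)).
chi_{rho_1}(r^3) = 2*cos(2*pi*1*3/5) = -sqrt(5)/2 - 1/2

Explanation: rho_1(r^3) is rotation by angle 2*pi*1*3/5, whose trace is 2*cos(2*pi*1*3/5) = -sqrt(5)/2 - 1/2.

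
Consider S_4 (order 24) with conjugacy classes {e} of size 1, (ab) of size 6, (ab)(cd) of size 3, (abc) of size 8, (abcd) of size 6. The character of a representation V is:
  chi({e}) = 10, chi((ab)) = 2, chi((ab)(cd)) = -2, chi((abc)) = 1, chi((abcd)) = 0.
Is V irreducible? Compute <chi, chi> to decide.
Not irreducible (reducible): <chi, chi> = 6 > 1.

Why: <chi, chi> = (1/|G|) sum_C |C| * |chi(C)|^2 = (1/24)[1*|10|^2 + 6*|2|^2 + 3*|-2|^2 + 8*|1|^2 + 6*|0|^2]
  = (1/24)[(100) + (24) + (12) + (8) + (0)] = 144/24 = 6.
A character is irreducible iff <chi, chi> = 1, so this representation is reducible.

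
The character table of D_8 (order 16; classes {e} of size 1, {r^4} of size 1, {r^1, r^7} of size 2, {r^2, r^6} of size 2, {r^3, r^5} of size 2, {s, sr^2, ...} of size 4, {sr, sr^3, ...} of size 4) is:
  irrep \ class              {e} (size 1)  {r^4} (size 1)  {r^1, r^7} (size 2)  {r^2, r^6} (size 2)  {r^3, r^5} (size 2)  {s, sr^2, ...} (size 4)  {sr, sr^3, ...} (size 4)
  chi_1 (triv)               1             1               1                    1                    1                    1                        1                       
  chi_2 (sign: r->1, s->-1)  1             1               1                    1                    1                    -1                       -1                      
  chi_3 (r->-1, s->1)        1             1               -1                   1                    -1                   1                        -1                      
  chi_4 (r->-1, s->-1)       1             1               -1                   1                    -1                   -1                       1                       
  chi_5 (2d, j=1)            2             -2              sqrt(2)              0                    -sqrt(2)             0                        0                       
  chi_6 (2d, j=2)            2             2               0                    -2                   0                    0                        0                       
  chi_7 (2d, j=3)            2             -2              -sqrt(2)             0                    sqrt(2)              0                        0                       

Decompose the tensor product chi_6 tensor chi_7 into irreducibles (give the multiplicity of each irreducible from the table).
chi_6 tensor chi_7 = chi_5 + chi_7 (all other irreducibles have multiplicity 0).

The character of a tensor product is the pointwise product (chi_6 * chi_7)(C) = chi_6(C) * chi_7(C):
  {e}: (2)*(2), {r^4}: (2)*(-2), {r^1, r^7}: (0)*(-sqrt(2)), {r^2, r^6}: (-2)*(0), {r^3, r^5}: (0)*(sqrt(2)), {s, sr^2, ...}: (0)*(0), {sr, sr^3, ...}: (0)*(0)
so (chi_6 * chi_7) takes values
  {e} -> 4, {r^4} -> -4, {r^1, r^7} -> 0, {r^2, r^6} -> 0, {r^3, r^5} -> 0, {s, sr^2, ...} -> 0, {sr, sr^3, ...} -> 0.
Now take the inner product of this character with each irreducible chi from the table, <chi_6*chi_7, chi> = (1/16) sum_C |C| (chi_6*chi_7)(C) conj(chi(C)):
  <chi_6*chi_7, chi_1> = (1/16)[1*(4)*conj(1) + 1*(-4)*conj(1) + 2*(0)*conj(1) + 2*(0)*conj(1) + 2*(0)*conj(1) + 4*(0)*conj(1) + 4*(0)*conj(1)]
      = (1/16)[(4) + (-4) + (0) + (0) + (0) + (0) + (0)] = 0/16 = 0
  <chi_6*chi_7, chi_2> = (1/16)[1*(4)*conj(1) + 1*(-4)*conj(1) + 2*(0)*conj(1) + 2*(0)*conj(1) + 2*(0)*conj(1) + 4*(0)*conj(-1) + 4*(0)*conj(-1)]
      = (1/16)[(4) + (-4) + (0) + (0) + (0) + (0) + (0)] = 0/16 = 0
  <chi_6*chi_7, chi_3> = (1/16)[1*(4)*conj(1) + 1*(-4)*conj(1) + 2*(0)*conj(-1) + 2*(0)*conj(1) + 2*(0)*conj(-1) + 4*(0)*conj(1) + 4*(0)*conj(-1)]
      = (1/16)[(4) + (-4) + (0) + (0) + (0) + (0) + (0)] = 0/16 = 0
  <chi_6*chi_7, chi_4> = (1/16)[1*(4)*conj(1) + 1*(-4)*conj(1) + 2*(0)*conj(-1) + 2*(0)*conj(1) + 2*(0)*conj(-1) + 4*(0)*conj(-1) + 4*(0)*conj(1)]
      = (1/16)[(4) + (-4) + (0) + (0) + (0) + (0) + (0)] = 0/16 = 0
  <chi_6*chi_7, chi_5> = (1/16)[1*(4)*conj(2) + 1*(-4)*conj(-2) + 2*(0)*conj(sqrt(2)) + 2*(0)*conj(0) + 2*(0)*conj(-sqrt(2)) + 4*(0)*conj(0) + 4*(0)*conj(0)]
      = (1/16)[(8) + (8) + (0) + (0) + (0) + (0) + (0)] = 16/16 = 1
  <chi_6*chi_7, chi_6> = (1/16)[1*(4)*conj(2) + 1*(-4)*conj(2) + 2*(0)*conj(0) + 2*(0)*conj(-2) + 2*(0)*conj(0) + 4*(0)*conj(0) + 4*(0)*conj(0)]
      = (1/16)[(8) + (-8) + (0) + (0) + (0) + (0) + (0)] = 0/16 = 0
  <chi_6*chi_7, chi_7> = (1/16)[1*(4)*conj(2) + 1*(-4)*conj(-2) + 2*(0)*conj(-sqrt(2)) + 2*(0)*conj(0) + 2*(0)*conj(sqrt(2)) + 4*(0)*conj(0) + 4*(0)*conj(0)]
      = (1/16)[(8) + (8) + (0) + (0) + (0) + (0) + (0)] = 16/16 = 1
Hence the multiplicities are chi_5: 1, chi_7: 1. Dimension check: dim(chi_6)*dim(chi_7) = 2*2 = 4 and sum (mult * dim) = 1*2 + 1*2 = 4.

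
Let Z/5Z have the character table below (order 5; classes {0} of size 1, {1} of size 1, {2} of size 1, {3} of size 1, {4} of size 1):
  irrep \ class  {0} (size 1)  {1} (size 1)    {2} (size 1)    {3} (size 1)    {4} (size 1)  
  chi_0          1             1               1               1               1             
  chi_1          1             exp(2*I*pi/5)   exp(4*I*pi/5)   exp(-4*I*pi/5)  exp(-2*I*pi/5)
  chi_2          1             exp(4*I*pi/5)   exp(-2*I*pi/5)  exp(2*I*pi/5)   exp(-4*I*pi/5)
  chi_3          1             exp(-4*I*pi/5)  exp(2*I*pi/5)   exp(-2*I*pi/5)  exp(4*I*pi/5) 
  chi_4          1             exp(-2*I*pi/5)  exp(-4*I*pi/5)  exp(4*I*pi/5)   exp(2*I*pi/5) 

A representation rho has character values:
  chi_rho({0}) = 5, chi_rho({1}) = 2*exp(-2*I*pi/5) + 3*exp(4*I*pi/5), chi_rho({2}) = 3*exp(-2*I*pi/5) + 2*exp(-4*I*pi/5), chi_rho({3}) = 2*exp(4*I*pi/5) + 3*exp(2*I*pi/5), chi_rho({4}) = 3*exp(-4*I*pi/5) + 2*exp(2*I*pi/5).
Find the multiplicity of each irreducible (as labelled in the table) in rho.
Multiplicities: chi_0: 0, chi_1: 0, chi_2: 3, chi_3: 0, chi_4: 2.

Why: Use <chi_rho, chi> = (1/|G|) sum_C |C| * chi_rho(C) * conj(chi(C)) with |G| = 5 for each irreducible chi in the table:
  <chi_rho, chi_0> = (1/5)[1*(5)*conj(1) + 1*(2*exp(-2*I*pi/5) + 3*exp(4*I*pi/5))*conj(1) + 1*(3*exp(-2*I*pi/5) + 2*exp(-4*I*pi/5))*conj(1) + 1*(2*exp(4*I*pi/5) + 3*exp(2*I*pi/5))*conj(1) + 1*(3*exp(-4*I*pi/5) + 2*exp(2*I*pi/5))*conj(1)]
      = (1/5)[(5) + (2*exp(-2*I*pi/5) + 3*exp(4*I*pi/5)) + (3*exp(-2*I*pi/5) + 2*exp(-4*I*pi/5)) + (2*exp(4*I*pi/5) + 3*exp(2*I*pi/5)) + (3*exp(-4*I*pi/5) + 2*exp(2*I*pi/5))] = 0/5 = 0
  <chi_rho, chi_1> = (1/5)[1*(5)*conj(1) + 1*(2*exp(-2*I*pi/5) + 3*exp(4*I*pi/5))*conj(exp(2*I*pi/5)) + 1*(3*exp(-2*I*pi/5) + 2*exp(-4*I*pi/5))*conj(exp(4*I*pi/5)) + 1*(2*exp(4*I*pi/5) + 3*exp(2*I*pi/5))*conj(exp(-4*I*pi/5)) + 1*(3*exp(-4*I*pi/5) + 2*exp(2*I*pi/5))*conj(exp(-2*I*pi/5))]
      = (1/5)[(5) + (2*exp(-4*I*pi/5) + 3*exp(2*I*pi/5)) + (3*exp(4*I*pi/5) + 2*exp(2*I*pi/5)) + (2*exp(-2*I*pi/5) + 3*exp(-4*I*pi/5)) + (3*exp(-2*I*pi/5) + 2*exp(4*I*pi/5))] = 0/5 = 0
  <chi_rho, chi_2> = (1/5)[1*(5)*conj(1) + 1*(2*exp(-2*I*pi/5) + 3*exp(4*I*pi/5))*conj(exp(4*I*pi/5)) + 1*(3*exp(-2*I*pi/5) + 2*exp(-4*I*pi/5))*conj(exp(-2*I*pi/5)) + 1*(2*exp(4*I*pi/5) + 3*exp(2*I*pi/5))*conj(exp(2*I*pi/5)) + 1*(3*exp(-4*I*pi/5) + 2*exp(2*I*pi/5))*conj(exp(-4*I*pi/5))]
      = (1/5)[(5) + (3 + 2*exp(4*I*pi/5)) + (3 + 2*exp(-2*I*pi/5)) + (3 + 2*exp(2*I*pi/5)) + (3 + 2*exp(-4*I*pi/5))] = 15/5 = 3
  <chi_rho, chi_3> = (1/5)[1*(5)*conj(1) + 1*(2*exp(-2*I*pi/5) + 3*exp(4*I*pi/5))*conj(exp(-4*I*pi/5)) + 1*(3*exp(-2*I*pi/5) + 2*exp(-4*I*pi/5))*conj(exp(2*I*pi/5)) + 1*(2*exp(4*I*pi/5) + 3*exp(2*I*pi/5))*conj(exp(-2*I*pi/5)) + 1*(3*exp(-4*I*pi/5) + 2*exp(2*I*pi/5))*conj(exp(4*I*pi/5))]
      = (1/5)[(5) + (3*exp(-2*I*pi/5) + 2*exp(2*I*pi/5)) + (3*exp(-4*I*pi/5) + 2*exp(4*I*pi/5)) + (2*exp(-4*I*pi/5) + 3*exp(4*I*pi/5)) + (2*exp(-2*I*pi/5) + 3*exp(2*I*pi/5))] = 0/5 = 0
  <chi_rho, chi_4> = (1/5)[1*(5)*conj(1) + 1*(2*exp(-2*I*pi/5) + 3*exp(4*I*pi/5))*conj(exp(-2*I*pi/5)) + 1*(3*exp(-2*I*pi/5) + 2*exp(-4*I*pi/5))*conj(exp(-4*I*pi/5)) + 1*(2*exp(4*I*pi/5) + 3*exp(2*I*pi/5))*conj(exp(4*I*pi/5)) + 1*(3*exp(-4*I*pi/5) + 2*exp(2*I*pi/5))*conj(exp(2*I*pi/5))]
      = (1/5)[(5) + (2 + 3*exp(-4*I*pi/5)) + (2 + 3*exp(2*I*pi/5)) + (2 + 3*exp(-2*I*pi/5)) + (2 + 3*exp(4*I*pi/5))] = 10/5 = 2
(Exp terms are combined using exp(i*s)*conj(exp(i*t)) = exp(i*(s-t)), and sums of them are collapsed using the identity that for every m > 1 the m distinct m-th roots of unity sum to 0, e.g. 1 + exp(2*I*pi/3) + exp(-2*I*pi/3) = 0.)
Dimension check: dim(rho) = sum (mult * dim) = 0*1 + 0*1 + 3*1 + 0*1 + 2*1 = 5 = chi_rho(e) = 5.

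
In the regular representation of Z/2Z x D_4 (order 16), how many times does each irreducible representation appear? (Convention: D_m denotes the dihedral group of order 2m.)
Each irreducible V_i of dimension d_i appears with multiplicity d_i, i.e. rho_reg = (direct sum over all irreducibles V_i) d_i V_i. The irreducible dimensions for Z/2Z x D_4 are 1, 1, 1, 1, 1, 1, 1, 1, 2, 2: 8 irreducibles of dimension 1, each with multiplicity 1; 2 irreducibles of dimension 2, each with multiplicity 2. Total dimension 8*1*1 + 2*2*2 = 16 = |G|.

Proof sketch: General theorem: in the regular representation of a finite group G, each irreducible appears with multiplicity equal to its dimension. Check: dim(rho_reg) = sum d_i^2 = 1 + 1 + 1 + 1 + 1 + 1 + 1 + 1 + 4 + 4 = 16 = |G|.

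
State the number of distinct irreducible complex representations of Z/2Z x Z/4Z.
8

Derivation: The number of irreducible complex representations of a finite group equals its number of conjugacy classes. Z/2Z x Z/4Z is abelian of order 8, so every element is its own conjugacy class: 8 classes, so Z/2Z x Z/4Z (order 8) has exactly 8 irreducible complex representations.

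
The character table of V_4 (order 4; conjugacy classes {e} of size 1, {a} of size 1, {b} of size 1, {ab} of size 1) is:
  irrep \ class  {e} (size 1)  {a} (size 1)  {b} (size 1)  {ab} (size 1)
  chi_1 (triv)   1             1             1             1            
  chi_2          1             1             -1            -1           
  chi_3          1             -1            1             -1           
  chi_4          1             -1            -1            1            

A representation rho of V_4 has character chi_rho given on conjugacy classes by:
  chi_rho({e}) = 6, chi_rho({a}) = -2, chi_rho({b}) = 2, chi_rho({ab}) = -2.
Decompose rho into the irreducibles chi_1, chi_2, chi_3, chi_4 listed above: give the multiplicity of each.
Multiplicities: chi_1: 1, chi_2: 1, chi_3: 3, chi_4: 1.

Explanation: Use <chi_rho, chi> = (1/|G|) sum_C |C| * chi_rho(C) * conj(chi(C)) with |G| = 4 for each irreducible chi in the table:
  <chi_rho, chi_1> = (1/4)[1*(6)*conj(1) + 1*(-2)*conj(1) + 1*(2)*conj(1) + 1*(-2)*conj(1)]
      = (1/4)[(6) + (-2) + (2) + (-2)] = 4/4 = 1
  <chi_rho, chi_2> = (1/4)[1*(6)*conj(1) + 1*(-2)*conj(1) + 1*(2)*conj(-1) + 1*(-2)*conj(-1)]
      = (1/4)[(6) + (-2) + (-2) + (2)] = 4/4 = 1
  <chi_rho, chi_3> = (1/4)[1*(6)*conj(1) + 1*(-2)*conj(-1) + 1*(2)*conj(1) + 1*(-2)*conj(-1)]
      = (1/4)[(6) + (2) + (2) + (2)] = 12/4 = 3
  <chi_rho, chi_4> = (1/4)[1*(6)*conj(1) + 1*(-2)*conj(-1) + 1*(2)*conj(-1) + 1*(-2)*conj(1)]
      = (1/4)[(6) + (2) + (-2) + (-2)] = 4/4 = 1
Dimension check: dim(rho) = sum (mult * dim) = 1*1 + 1*1 + 3*1 + 1*1 = 6 = chi_rho(e) = 6.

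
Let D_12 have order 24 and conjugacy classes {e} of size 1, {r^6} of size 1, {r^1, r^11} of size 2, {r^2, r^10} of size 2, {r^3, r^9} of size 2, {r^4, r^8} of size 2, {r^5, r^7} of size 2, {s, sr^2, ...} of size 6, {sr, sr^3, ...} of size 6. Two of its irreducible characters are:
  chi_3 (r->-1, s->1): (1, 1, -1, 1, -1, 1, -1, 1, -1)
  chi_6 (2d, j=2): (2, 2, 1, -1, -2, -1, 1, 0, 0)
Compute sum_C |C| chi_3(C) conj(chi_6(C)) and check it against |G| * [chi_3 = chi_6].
Sum = 0; so <chi_3, chi_6> = 0 (distinct irreducibles are orthogonal).

Compute term by term over conjugacy classes (|C| * chi_3(C) * conj(chi_6(C))):
  1*(1)*conj(2) + 1*(1)*conj(2) + 2*(-1)*conj(1) + 2*(1)*conj(-1) + 2*(-1)*conj(-2) + 2*(1)*conj(-1) + 2*(-1)*conj(1) + 6*(1)*conj(0) + 6*(-1)*conj(0)
  = (2) + (2) + (-2) + (-2) + (4) + (-2) + (-2) + (0) + (0)
  = 0.
Dividing by |G| = 24 gives 0/24 = 0, matching the row-orthogonality relation <chi_3, chi_6> = [chi_3 = chi_6].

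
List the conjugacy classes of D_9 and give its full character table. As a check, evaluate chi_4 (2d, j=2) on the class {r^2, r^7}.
Conjugacy classes: {e} of size 1, {r^1, r^8} of size 2, {r^2, r^7} of size 2, {r^3, r^6} of size 2, {r^4, r^5} of size 2, {s, sr, ..., sr^8} of size 9.
Character table:
  irrep \ class              {e} (size 1)  {r^1, r^8} (size 2)  {r^2, r^7} (size 2)  {r^3, r^6} (size 2)  {r^4, r^5} (size 2)  {s, sr, ..., sr^8} (size 9)
  chi_1 (triv)               1             1                    1                    1                    1                    1                          
  chi_2 (sign: r->1, s->-1)  1             1                    1                    1                    1                    -1                         
  chi_3 (2d, j=1)            2             2*cos(2*pi/9)        2*cos(4*pi/9)        -1                   -2*cos(pi/9)         0                          
  chi_4 (2d, j=2)            2             2*cos(4*pi/9)        -2*cos(pi/9)         -1                   2*cos(2*pi/9)        0                          
  chi_5 (2d, j=3)            2             -1                   -1                   2                    -1                   0                          
  chi_6 (2d, j=4)            2             -2*cos(pi/9)         2*cos(2*pi/9)        -1                   2*cos(4*pi/9)        0                          

Spot check: chi_4 (2d, j=2) on {r^2, r^7} = -2*cos(pi/9).

Working: D_9 has order 2*9 = 18 with 6 conjugacy classes, hence 6 irreducibles. Sum of squared dims 1 + 1 + 4 + 4 + 4 + 4 = 18 = |G|. Linear characters come from the abelianisation; the 2-dimensional irreps have character r^k -> 2*cos(2*pi*j*k/9), reflections -> 0.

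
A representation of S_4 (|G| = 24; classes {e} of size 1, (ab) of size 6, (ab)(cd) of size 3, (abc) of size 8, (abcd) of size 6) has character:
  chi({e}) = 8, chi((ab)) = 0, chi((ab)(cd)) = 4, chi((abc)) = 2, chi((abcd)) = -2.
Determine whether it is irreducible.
Not irreducible (reducible): <chi, chi> = 7 > 1.

<chi, chi> = (1/|G|) sum_C |C| * |chi(C)|^2 = (1/24)[1*|8|^2 + 6*|0|^2 + 3*|4|^2 + 8*|2|^2 + 6*|-2|^2]
  = (1/24)[(64) + (0) + (48) + (32) + (24)] = 168/24 = 7.
A character is irreducible iff <chi, chi> = 1, so this representation is reducible.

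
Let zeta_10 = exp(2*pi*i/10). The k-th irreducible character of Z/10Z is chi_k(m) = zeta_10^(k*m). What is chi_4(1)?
chi_4(1) = zeta_10^4 = exp(4*I*pi/5)

Reasoning: chi_4(1) = zeta_10^(4*1) = zeta_10^4. Since zeta_10^10 = 1, this equals zeta_10^4 = exp(2*pi*i*4/10) = exp(4*I*pi/5).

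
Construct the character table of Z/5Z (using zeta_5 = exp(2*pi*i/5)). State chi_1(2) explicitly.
Character table of Z/5Z (irreps indexed chi_0,...,chi_4 with chi_k(m) = zeta_5^(k*m), zeta_5 = exp(2*pi*i/5)):
  irrep \ class  {0} (size 1)  {1} (size 1)    {2} (size 1)    {3} (size 1)    {4} (size 1)  
  chi_0          1             1               1               1               1             
  chi_1          1             exp(2*I*pi/5)   exp(4*I*pi/5)   exp(-4*I*pi/5)  exp(-2*I*pi/5)
  chi_2          1             exp(4*I*pi/5)   exp(-2*I*pi/5)  exp(2*I*pi/5)   exp(-4*I*pi/5)
  chi_3          1             exp(-4*I*pi/5)  exp(2*I*pi/5)   exp(-2*I*pi/5)  exp(4*I*pi/5) 
  chi_4          1             exp(-2*I*pi/5)  exp(-4*I*pi/5)  exp(4*I*pi/5)   exp(2*I*pi/5) 

Spot check: chi_1(2) = zeta_5^(1*2) = zeta_5^2 = exp(4*I*pi/5).

Working: Z/5Z is abelian, so all 5 irreducible complex representations are 1-dimensional. They are given by chi_k(m) = zeta_5^(k*m) for k = 0,...,4. Row orthogonality: sum_m chi_k(m) conj(chi_l(m)) = 5 * [k = l].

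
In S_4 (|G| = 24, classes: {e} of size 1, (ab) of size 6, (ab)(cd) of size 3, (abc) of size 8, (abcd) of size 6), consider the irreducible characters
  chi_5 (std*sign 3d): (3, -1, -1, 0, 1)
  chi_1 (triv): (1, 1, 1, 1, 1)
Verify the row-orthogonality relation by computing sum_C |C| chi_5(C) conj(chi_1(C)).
Sum = 0; so <chi_5, chi_1> = 0 (distinct irreducibles are orthogonal).

Working: Compute term by term over conjugacy classes (|C| * chi_5(C) * conj(chi_1(C))):
  1*(3)*conj(1) + 6*(-1)*conj(1) + 3*(-1)*conj(1) + 8*(0)*conj(1) + 6*(1)*conj(1)
  = (3) + (-6) + (-3) + (0) + (6)
  = 0.
Dividing by |G| = 24 gives 0/24 = 0, matching the row-orthogonality relation <chi_5, chi_1> = [chi_5 = chi_1].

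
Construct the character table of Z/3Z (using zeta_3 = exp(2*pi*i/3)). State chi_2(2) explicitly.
Character table of Z/3Z (irreps indexed chi_0,...,chi_2 with chi_k(m) = zeta_3^(k*m), zeta_3 = exp(2*pi*i/3)):
  irrep \ class  {0} (size 1)  {1} (size 1)    {2} (size 1)  
  chi_0          1             1               1             
  chi_1          1             exp(2*I*pi/3)   exp(-2*I*pi/3)
  chi_2          1             exp(-2*I*pi/3)  exp(2*I*pi/3) 

Spot check: chi_2(2) = zeta_3^(2*2) = zeta_3^4 = exp(2*I*pi/3).

Reasoning: Z/3Z is abelian, so all 3 irreducible complex representations are 1-dimensional. They are given by chi_k(m) = zeta_3^(k*m) for k = 0,...,2. Row orthogonality: sum_m chi_k(m) conj(chi_l(m)) = 3 * [k = l].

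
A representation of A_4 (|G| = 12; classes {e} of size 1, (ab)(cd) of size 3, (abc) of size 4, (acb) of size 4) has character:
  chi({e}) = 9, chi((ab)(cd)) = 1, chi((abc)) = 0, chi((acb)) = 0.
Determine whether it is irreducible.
Not irreducible (reducible): <chi, chi> = 7 > 1.

Reasoning: <chi, chi> = (1/|G|) sum_C |C| * |chi(C)|^2 = (1/12)[1*|9|^2 + 3*|1|^2 + 4*|0|^2 + 4*|0|^2]
  = (1/12)[(81) + (3) + (0) + (0)] = 84/12 = 7.
(Exp terms are combined using exp(i*s)*conj(exp(i*t)) = exp(i*(s-t)), and sums of them are collapsed using the identity that for every m > 1 the m distinct m-th roots of unity sum to 0, e.g. 1 + exp(2*I*pi/3) + exp(-2*I*pi/3) = 0.)
A character is irreducible iff <chi, chi> = 1, so this representation is reducible.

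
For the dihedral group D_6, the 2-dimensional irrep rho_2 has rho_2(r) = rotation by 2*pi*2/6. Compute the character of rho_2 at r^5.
chi_{rho_2}(r^5) = 2*cos(2*pi*2*5/6) = -1

Explanation: rho_2(r^5) is rotation by angle 2*pi*2*5/6, whose trace is 2*cos(2*pi*2*5/6) = -1.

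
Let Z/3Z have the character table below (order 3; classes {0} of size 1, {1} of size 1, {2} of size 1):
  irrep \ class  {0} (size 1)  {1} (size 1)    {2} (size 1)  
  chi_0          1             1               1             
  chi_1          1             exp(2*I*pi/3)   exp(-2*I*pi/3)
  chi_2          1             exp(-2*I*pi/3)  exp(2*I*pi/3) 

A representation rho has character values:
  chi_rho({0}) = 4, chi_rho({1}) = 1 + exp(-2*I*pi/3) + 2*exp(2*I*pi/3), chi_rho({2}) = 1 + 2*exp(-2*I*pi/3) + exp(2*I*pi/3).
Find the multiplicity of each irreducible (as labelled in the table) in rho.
Multiplicities: chi_0: 1, chi_1: 2, chi_2: 1.

Solution. Use <chi_rho, chi> = (1/|G|) sum_C |C| * chi_rho(C) * conj(chi(C)) with |G| = 3 for each irreducible chi in the table:
  <chi_rho, chi_0> = (1/3)[1*(4)*conj(1) + 1*(1 + exp(-2*I*pi/3) + 2*exp(2*I*pi/3))*conj(1) + 1*(1 + 2*exp(-2*I*pi/3) + exp(2*I*pi/3))*conj(1)]
      = (1/3)[(4) + (1 + exp(-2*I*pi/3) + 2*exp(2*I*pi/3)) + (1 + 2*exp(-2*I*pi/3) + exp(2*I*pi/3))] = 3/3 = 1
  <chi_rho, chi_1> = (1/3)[1*(4)*conj(1) + 1*(1 + exp(-2*I*pi/3) + 2*exp(2*I*pi/3))*conj(exp(2*I*pi/3)) + 1*(1 + 2*exp(-2*I*pi/3) + exp(2*I*pi/3))*conj(exp(-2*I*pi/3))]
      = (1/3)[(4) + (1) + (1)] = 6/3 = 2
  <chi_rho, chi_2> = (1/3)[1*(4)*conj(1) + 1*(1 + exp(-2*I*pi/3) + 2*exp(2*I*pi/3))*conj(exp(-2*I*pi/3)) + 1*(1 + 2*exp(-2*I*pi/3) + exp(2*I*pi/3))*conj(exp(2*I*pi/3))]
      = (1/3)[(4) + (1 + 2*exp(-2*I*pi/3) + exp(2*I*pi/3)) + (1 + exp(-2*I*pi/3) + 2*exp(2*I*pi/3))] = 3/3 = 1
(Exp terms are combined using exp(i*s)*conj(exp(i*t)) = exp(i*(s-t)), and sums of them are collapsed using the identity that for every m > 1 the m distinct m-th roots of unity sum to 0, e.g. 1 + exp(2*I*pi/3) + exp(-2*I*pi/3) = 0.)
Dimension check: dim(rho) = sum (mult * dim) = 1*1 + 2*1 + 1*1 = 4 = chi_rho(e) = 4.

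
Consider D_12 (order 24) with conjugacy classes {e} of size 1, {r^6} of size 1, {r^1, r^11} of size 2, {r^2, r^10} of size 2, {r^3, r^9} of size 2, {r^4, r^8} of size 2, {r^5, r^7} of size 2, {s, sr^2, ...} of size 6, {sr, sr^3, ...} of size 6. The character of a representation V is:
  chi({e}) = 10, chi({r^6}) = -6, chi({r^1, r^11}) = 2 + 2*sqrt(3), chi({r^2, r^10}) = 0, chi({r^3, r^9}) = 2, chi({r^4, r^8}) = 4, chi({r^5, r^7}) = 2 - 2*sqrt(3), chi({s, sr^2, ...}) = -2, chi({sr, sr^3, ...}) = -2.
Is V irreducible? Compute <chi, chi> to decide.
Not irreducible (reducible): <chi, chi> = 12 > 1.

Proof sketch: <chi, chi> = (1/|G|) sum_C |C| * |chi(C)|^2 = (1/24)[1*|10|^2 + 1*|-6|^2 + 2*|2 + 2*sqrt(3)|^2 + 2*|0|^2 + 2*|2|^2 + 2*|4|^2 + 2*|2 - 2*sqrt(3)|^2 + 6*|-2|^2 + 6*|-2|^2]
  = (1/24)[(100) + (36) + (16*sqrt(3) + 32) + (0) + (8) + (32) + (32 - 16*sqrt(3)) + (24) + (24)] = 288/24 = 12.
A character is irreducible iff <chi, chi> = 1, so this representation is reducible.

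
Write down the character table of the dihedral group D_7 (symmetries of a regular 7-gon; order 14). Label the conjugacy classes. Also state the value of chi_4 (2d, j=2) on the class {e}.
Conjugacy classes: {e} of size 1, {r^1, r^6} of size 2, {r^2, r^5} of size 2, {r^3, r^4} of size 2, {s, sr, ..., sr^6} of size 7.
Character table:
  irrep \ class              {e} (size 1)  {r^1, r^6} (size 2)  {r^2, r^5} (size 2)  {r^3, r^4} (size 2)  {s, sr, ..., sr^6} (size 7)
  chi_1 (triv)               1             1                    1                    1                    1                          
  chi_2 (sign: r->1, s->-1)  1             1                    1                    1                    -1                         
  chi_3 (2d, j=1)            2             2*cos(2*pi/7)        -2*cos(3*pi/7)       -2*cos(pi/7)         0                          
  chi_4 (2d, j=2)            2             -2*cos(3*pi/7)       -2*cos(pi/7)         2*cos(2*pi/7)        0                          
  chi_5 (2d, j=3)            2             -2*cos(pi/7)         2*cos(2*pi/7)        -2*cos(3*pi/7)       0                          

Spot check: chi_4 (2d, j=2) on {e} = 2.

Derivation: D_7 has order 2*7 = 14 with 5 conjugacy classes, hence 5 irreducibles. Sum of squared dims 1 + 1 + 4 + 4 + 4 = 14 = |G|. Linear characters come from the abelianisation; the 2-dimensional irreps have character r^k -> 2*cos(2*pi*j*k/7), reflections -> 0.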